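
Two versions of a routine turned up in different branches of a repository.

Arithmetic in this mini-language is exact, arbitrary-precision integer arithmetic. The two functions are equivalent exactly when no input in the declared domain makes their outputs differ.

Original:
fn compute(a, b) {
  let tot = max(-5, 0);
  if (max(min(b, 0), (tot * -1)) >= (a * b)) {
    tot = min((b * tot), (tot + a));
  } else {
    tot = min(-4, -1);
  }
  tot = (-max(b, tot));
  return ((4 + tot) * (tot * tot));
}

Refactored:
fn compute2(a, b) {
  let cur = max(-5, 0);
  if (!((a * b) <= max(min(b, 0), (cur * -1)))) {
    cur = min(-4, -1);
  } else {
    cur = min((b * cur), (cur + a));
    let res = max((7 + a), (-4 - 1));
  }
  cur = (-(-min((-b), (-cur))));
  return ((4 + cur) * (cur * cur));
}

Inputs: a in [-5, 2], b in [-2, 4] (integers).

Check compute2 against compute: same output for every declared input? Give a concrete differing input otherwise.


The two versions differ — the changes include local variable names differ; comparison usage differs; statement counts differ; arithmetic usage differs; constant usage differs; boolean connective usage differs; min/max/abs usage differs.
One worked example (a=-4, b=2) — compute: tot = 0; (max(min(b, 0), (tot * -1)) >= (a * b)) -> true; tot = -4; tot = -2; return 8; compute2: cur = 0; (!((a * b) <= max(min(b, 0), (cur * -1)))) -> false; cur = -4; res = 3; cur = -2; return 8; agreement on 8.
Checked all 56 inputs in the declared domain: the outputs agree on every one.
verdict: equivalent


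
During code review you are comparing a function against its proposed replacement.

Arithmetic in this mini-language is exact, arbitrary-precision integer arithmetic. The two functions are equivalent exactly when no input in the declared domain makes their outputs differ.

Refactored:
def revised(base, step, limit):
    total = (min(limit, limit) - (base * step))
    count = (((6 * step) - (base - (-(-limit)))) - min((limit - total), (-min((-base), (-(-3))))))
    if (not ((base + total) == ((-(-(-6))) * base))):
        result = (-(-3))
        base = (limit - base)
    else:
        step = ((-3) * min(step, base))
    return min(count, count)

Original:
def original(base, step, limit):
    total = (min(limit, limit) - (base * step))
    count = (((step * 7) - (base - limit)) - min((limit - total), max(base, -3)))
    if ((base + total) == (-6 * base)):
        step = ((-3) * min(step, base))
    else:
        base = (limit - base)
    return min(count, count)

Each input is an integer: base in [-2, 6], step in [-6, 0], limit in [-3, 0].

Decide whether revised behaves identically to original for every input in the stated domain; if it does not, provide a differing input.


Evaluate both at base=-2, step=-6, limit=-3.
original: total becomes -15; next count becomes -41; next ((base + total) == (-6 * base)) evaluates to false; next base becomes -1; next final value -41
revised: total becomes -15; next count becomes -35; next (not ((base + total) == ((-(-(-6))) * base))) evaluates to true; next result becomes 3; next base becomes -1; next final value -35
-41 != -35, so the rewrite changes behavior.
verdict: not equivalent; witness: base=-2, step=-6, limit=-3


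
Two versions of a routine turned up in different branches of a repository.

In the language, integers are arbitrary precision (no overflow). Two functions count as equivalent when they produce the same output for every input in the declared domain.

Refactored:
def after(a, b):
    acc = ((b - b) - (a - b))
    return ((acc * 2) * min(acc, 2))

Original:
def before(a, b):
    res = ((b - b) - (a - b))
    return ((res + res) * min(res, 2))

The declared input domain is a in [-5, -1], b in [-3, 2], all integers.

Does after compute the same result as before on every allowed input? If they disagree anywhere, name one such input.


Equivalent — the differences include local variable names differ; and arithmetic usage differs; and constant usage differs, yet no declared input distinguishes the two.
One worked example (a=-4, b=1) — before: res = 5; return 20; after: acc = 5; return 20; agreement on 20.
Across all 30 domain points the two functions coincide.
verdict: equivalent


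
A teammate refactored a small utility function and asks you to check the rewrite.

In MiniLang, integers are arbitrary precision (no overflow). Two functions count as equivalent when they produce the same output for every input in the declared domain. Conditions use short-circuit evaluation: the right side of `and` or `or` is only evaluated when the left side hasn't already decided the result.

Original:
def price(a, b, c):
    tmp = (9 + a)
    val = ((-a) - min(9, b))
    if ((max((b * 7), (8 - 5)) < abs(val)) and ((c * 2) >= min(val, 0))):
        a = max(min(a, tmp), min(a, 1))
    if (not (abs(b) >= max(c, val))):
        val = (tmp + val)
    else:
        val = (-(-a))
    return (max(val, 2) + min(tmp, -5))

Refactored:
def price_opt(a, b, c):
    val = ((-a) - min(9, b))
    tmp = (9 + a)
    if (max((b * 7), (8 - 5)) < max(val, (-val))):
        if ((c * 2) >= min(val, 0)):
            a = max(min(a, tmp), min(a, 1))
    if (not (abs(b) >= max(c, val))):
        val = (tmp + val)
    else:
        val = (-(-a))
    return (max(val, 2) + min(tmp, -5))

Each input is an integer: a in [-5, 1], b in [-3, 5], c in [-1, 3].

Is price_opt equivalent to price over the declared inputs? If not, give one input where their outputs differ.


Reading the diff, among the changes: branching structure differs; min/max/abs usage differs; statement counts differ; boolean connective usage differs.
One worked example (a=-4, b=1, c=2) — price: tmp := 5 | val := 3 | ((max((b * 7), (8 - 5)) < abs(val)) and ((c * 2) >= min(val, 0))): false | (not (abs(b) >= max(c, val))): true | val := 8 | result 3; price_opt: val := 3 | tmp := 5 | (max((b * 7), (8 - 5)) < max(val, (-val))): false | (not (abs(b) >= max(c, val))): true | val := 8 | result 3; agreement on 3.
Checked all 315 inputs in the declared domain: the outputs agree on every one.
verdict: equivalent


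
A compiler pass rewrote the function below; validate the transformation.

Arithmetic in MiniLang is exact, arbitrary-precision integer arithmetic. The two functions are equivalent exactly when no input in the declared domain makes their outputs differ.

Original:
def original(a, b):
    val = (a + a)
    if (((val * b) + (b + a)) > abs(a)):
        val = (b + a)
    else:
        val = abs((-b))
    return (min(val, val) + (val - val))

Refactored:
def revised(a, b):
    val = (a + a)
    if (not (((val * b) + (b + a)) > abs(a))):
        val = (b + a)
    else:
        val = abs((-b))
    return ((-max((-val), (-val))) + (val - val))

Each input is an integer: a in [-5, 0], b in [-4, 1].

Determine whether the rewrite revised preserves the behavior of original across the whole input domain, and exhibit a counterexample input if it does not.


Take a=-5, b=-4.
original: val := -10 | (((val * b) + (b + a)) > abs(a)): true | val := -9 | result -9
revised: val := -10 | (not (((val * b) + (b + a)) > abs(a))): false | val := 4 | result 4
-9 != 4, so the rewrite changes behavior.
verdict: not equivalent; witness: a=-5, b=-4


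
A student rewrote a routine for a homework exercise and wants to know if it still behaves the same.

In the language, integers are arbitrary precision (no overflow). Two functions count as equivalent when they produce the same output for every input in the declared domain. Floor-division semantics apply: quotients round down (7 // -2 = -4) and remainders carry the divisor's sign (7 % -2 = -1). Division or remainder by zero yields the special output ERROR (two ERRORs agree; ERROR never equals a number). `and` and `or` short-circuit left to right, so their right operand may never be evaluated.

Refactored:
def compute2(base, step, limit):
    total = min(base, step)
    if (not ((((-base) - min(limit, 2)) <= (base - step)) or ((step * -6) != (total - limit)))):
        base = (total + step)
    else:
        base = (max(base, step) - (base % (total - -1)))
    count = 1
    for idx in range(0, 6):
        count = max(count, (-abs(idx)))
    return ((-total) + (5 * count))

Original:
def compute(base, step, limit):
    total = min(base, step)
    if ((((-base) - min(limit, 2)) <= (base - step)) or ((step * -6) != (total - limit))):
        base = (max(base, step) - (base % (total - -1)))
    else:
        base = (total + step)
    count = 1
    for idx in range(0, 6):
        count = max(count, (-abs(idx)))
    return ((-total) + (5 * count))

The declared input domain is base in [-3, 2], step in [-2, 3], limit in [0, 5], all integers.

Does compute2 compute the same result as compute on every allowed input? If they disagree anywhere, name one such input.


The two are interchangeable: boolean connective usage differs, and every declared input agrees.
Spot check at base=0, step=-2, limit=4 — compute: total=-2, then ((((-base) - min(limit, 2)) <= (base - step)) or ((step * -6) != (total - limit))) is true, then base=0, then count=1, then (idx=0), then count=1, then (idx=1), then count=1, then (idx=2), then count=1, then (idx=3), then count=1, then (idx=4), then count=1, then (idx=5), then count=1, then returns 7. compute2: total=-2, then (not ((((-base) - min(limit, 2)) <= (base - step)) or ((step * -6) != (total - limit)))) is false, then base=0, then count=1, then (idx=0), then count=1, then (idx=1), then count=1, then (idx=2), then count=1, then (idx=3), then count=1, then (idx=4), then count=1, then (idx=5), then count=1, then returns 7. Both give 7.
Every one of the 216 inputs gives matching results.
verdict: equivalent


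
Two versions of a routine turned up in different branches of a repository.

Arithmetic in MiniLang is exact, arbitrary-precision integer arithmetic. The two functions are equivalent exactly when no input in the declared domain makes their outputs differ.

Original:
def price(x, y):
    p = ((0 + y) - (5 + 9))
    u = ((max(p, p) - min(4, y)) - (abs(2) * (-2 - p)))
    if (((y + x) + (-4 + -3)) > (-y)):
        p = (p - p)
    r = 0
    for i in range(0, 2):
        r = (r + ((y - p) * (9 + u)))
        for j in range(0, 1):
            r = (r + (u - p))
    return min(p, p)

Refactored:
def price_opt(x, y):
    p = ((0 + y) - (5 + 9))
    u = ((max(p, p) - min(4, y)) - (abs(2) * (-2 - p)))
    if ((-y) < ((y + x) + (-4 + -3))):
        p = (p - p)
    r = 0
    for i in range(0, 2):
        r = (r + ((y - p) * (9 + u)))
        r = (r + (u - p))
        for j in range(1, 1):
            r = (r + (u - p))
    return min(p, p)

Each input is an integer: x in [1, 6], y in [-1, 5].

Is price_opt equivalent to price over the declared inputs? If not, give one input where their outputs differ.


Reading the diff, among the changes: comparison usage differs; also loop structure differs; also arithmetic usage differs; also statement counts differ.
One worked example (x=2, y=5) — price: p := -9 | u := -27 | (((y + x) + (-4 + -3)) > (-y)): true | p := 0 | r := 0 | iter i=0: | r := -90 | iter j=0: | r := -117 | iter i=1: | r := -207 | iter j=0: | r := -234 | result 0; price_opt: p := -9 | u := -27 | ((-y) < ((y + x) + (-4 + -3))): true | p := 0 | r := 0 | iter i=0: | r := -90 | r := -117 | loop over j: empty range | iter i=1: | r := -207 | r := -234 | loop over j: empty range | result 0; agreement on 0.
Sweeping the whole domain (42 inputs) finds no disagreement.
verdict: equivalent


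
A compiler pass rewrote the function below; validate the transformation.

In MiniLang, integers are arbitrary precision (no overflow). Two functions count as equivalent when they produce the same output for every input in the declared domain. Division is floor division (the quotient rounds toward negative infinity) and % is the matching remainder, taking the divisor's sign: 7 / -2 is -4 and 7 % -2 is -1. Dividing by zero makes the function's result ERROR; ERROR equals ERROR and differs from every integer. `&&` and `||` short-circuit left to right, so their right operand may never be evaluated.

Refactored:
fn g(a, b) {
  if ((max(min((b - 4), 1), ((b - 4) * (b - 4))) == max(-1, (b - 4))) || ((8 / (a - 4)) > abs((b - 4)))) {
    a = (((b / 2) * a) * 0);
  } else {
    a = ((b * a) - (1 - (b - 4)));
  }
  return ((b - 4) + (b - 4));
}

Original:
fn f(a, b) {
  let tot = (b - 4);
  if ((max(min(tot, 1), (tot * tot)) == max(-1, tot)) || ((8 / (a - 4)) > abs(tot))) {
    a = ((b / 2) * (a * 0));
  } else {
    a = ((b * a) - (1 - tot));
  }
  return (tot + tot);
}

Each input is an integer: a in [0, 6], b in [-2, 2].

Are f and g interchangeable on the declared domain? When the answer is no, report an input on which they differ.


Behavior is preserved: although local variable names differ, plus arithmetic usage differs, plus statement counts differ, plus constant usage differs, the outputs never diverge.
As a probe, take a=6, b=1: f runs tot=-3, then ((max(min(tot, 1), (tot * tot)) == max(-1, tot)) || ((8 / (a - 4)) > abs(tot))) is true, then a=0, then returns -6; g runs ((max(min((b - 4), 1), ((b - 4) * (b - 4))) == max(-1, (b - 4))) || ((8 / (a - 4)) > abs((b - 4)))) is true, then a=0, then returns -6; both end at -6.
Checked all 35 inputs in the declared domain: the outputs agree on every one.
verdict: equivalent


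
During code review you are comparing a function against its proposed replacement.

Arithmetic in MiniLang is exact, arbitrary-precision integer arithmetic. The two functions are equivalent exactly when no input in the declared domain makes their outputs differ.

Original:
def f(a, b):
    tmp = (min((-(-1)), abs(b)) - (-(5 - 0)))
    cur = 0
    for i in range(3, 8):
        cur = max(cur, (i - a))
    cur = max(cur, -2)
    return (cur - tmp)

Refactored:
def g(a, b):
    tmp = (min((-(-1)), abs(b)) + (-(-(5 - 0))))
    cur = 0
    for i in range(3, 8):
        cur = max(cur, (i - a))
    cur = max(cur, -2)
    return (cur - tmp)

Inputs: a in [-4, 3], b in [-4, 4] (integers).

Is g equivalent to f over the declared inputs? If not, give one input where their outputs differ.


Although arithmetic usage differs, 72/72 inputs agree.
verdict: equivalent


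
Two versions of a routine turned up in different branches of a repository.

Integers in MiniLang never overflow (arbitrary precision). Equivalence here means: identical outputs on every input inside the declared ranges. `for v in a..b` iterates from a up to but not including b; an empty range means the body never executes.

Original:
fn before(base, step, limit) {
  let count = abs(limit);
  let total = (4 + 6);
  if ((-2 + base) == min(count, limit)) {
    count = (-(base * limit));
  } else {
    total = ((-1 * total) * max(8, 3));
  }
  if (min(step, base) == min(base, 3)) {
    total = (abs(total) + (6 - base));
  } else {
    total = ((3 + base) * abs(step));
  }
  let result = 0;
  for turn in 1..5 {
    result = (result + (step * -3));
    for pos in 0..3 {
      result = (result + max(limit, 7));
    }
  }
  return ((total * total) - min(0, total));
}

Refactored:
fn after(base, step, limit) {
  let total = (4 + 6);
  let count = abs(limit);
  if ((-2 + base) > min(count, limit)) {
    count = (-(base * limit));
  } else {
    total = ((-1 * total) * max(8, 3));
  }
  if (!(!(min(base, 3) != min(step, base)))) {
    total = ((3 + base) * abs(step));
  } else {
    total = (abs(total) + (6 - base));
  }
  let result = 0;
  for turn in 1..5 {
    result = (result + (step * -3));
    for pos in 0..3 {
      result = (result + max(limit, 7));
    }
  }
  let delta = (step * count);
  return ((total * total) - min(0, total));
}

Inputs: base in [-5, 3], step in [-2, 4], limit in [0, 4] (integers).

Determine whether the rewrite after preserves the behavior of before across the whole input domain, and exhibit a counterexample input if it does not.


Try base=2, step=2, limit=0.
before: count becomes 0; next total becomes 10; next ((-2 + base) == min(count, limit)) evaluates to true; next count becomes 0; next (min(step, base) == min(base, 3)) evaluates to true; next total becomes 14; next result becomes 0; next at turn=1:; next result becomes -6; next at pos=0:; next result becomes 1; next at pos=1:; next result becomes 8; next at pos=2:; next result becomes 15; next at turn=2:; next result becomes 9; next at pos=0:; next result becomes 16; next at pos=1:; next result becomes 23; next at pos=2:; next result becomes 30; next at turn=3:; next result becomes 24; next at pos=0:; next result becomes 31; next at pos=1:; next result becomes 38; next at pos=2:; next result becomes 45; next at turn=4:; next result becomes 39; next at pos=0:; next result becomes 46; next at pos=1:; next result becomes 53; next at pos=2:; next result becomes 60; next final value 196
after: total becomes 10; next count becomes 0; next ((-2 + base) > min(count, limit)) evaluates to false; next total becomes -80; next (!(!(min(base, 3) != min(step, base)))) evaluates to false; next total becomes 84; next result becomes 0; next at turn=1:; next result becomes -6; next at pos=0:; next result becomes 1; next at pos=1:; next result becomes 8; next at pos=2:; next result becomes 15; next at turn=2:; next result becomes 9; next at pos=0:; next result becomes 16; next at pos=1:; next result becomes 23; next at pos=2:; next result becomes 30; next at turn=3:; next result becomes 24; next at pos=0:; next result becomes 31; next at pos=1:; next result becomes 38; next at pos=2:; next result becomes 45; next at turn=4:; next result becomes 39; next at pos=0:; next result becomes 46; next at pos=1:; next result becomes 53; next at pos=2:; next result becomes 60; next delta becomes 0; next final value 7056
196 against 7056: the behavior changed.
verdict: not equivalent; witness: base=2, step=2, limit=0


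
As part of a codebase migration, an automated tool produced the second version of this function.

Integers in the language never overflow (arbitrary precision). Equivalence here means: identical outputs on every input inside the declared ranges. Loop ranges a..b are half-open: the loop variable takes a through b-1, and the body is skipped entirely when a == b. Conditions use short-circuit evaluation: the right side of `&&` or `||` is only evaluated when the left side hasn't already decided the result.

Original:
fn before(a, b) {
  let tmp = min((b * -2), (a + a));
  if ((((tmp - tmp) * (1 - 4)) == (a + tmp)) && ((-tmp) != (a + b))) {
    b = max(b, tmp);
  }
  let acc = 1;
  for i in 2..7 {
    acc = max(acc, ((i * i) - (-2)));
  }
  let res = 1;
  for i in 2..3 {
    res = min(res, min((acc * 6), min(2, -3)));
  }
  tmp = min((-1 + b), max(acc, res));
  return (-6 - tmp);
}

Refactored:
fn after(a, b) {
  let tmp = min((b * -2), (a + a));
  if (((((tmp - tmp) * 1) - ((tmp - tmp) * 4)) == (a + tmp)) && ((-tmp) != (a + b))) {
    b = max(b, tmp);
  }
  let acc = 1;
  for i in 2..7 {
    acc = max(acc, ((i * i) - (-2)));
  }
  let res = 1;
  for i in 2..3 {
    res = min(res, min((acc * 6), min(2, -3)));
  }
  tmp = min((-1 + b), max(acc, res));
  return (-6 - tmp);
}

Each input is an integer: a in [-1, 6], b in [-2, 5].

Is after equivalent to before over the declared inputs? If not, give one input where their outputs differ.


The two are interchangeable: arithmetic usage differs, and every declared input agrees.
One worked example (a=1, b=-1) — before: tmp = 2; ((((tmp - tmp) * (1 - 4)) == (a + tmp)) && ((-tmp) != (a + b))) -> false; acc = 1; [i=2]; acc = 6; [i=3]; acc = 11; [i=4]; acc = 18; [i=5]; acc = 27; [i=6]; acc = 38; res = 1; [i=2]; res = -3; tmp = -2; return -4; after: tmp = 2; (((((tmp - tmp) * 1) - ((tmp - tmp) * 4)) == (a + tmp)) && ((-tmp) != (a + b))) -> false; acc = 1; [i=2]; acc = 6; [i=3]; acc = 11; [i=4]; acc = 18; [i=5]; acc = 27; [i=6]; acc = 38; res = 1; [i=2]; res = -3; tmp = -2; return -4; agreement on -4.
Across all 64 domain points the two functions coincide.
verdict: equivalent


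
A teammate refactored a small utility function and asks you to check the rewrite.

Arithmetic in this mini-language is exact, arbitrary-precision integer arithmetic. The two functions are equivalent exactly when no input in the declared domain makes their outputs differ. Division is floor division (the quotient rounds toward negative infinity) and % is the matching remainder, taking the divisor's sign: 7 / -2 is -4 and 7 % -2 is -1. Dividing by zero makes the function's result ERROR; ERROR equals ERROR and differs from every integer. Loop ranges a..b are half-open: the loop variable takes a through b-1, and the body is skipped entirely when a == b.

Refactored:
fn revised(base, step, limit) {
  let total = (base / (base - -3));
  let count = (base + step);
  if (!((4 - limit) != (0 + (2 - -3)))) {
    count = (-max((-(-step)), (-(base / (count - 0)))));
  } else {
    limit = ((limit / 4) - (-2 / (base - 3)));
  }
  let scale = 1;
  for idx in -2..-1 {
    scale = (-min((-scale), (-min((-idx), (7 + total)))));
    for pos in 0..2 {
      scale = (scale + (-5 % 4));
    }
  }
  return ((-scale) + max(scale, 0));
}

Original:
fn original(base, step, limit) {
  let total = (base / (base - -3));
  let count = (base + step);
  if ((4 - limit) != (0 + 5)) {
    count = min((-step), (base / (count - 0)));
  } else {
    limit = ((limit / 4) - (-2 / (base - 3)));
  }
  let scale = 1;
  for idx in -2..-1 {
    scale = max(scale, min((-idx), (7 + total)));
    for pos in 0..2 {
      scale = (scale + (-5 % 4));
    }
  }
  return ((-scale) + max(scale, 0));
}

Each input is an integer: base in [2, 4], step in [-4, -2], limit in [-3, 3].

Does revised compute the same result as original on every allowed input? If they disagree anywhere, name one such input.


Try base=2, step=-2, limit=-3.
original: total becomes 0; next count becomes 0; next ((4 - limit) != (0 + 5)) evaluates to true; next hits division by zero so the output is ERROR
revised: total becomes 0; next count becomes 0; next (!((4 - limit) != (0 + (2 - -3)))) evaluates to false; next limit becomes -3; next scale becomes 1; next at idx=-2:; next scale becomes 2; next at pos=0:; next scale becomes 5; next at pos=1:; next scale becomes 8; next final value 0
ERROR and 0 differ, so these are not the same function on this domain.
verdict: not equivalent; witness: base=2, step=-2, limit=-3


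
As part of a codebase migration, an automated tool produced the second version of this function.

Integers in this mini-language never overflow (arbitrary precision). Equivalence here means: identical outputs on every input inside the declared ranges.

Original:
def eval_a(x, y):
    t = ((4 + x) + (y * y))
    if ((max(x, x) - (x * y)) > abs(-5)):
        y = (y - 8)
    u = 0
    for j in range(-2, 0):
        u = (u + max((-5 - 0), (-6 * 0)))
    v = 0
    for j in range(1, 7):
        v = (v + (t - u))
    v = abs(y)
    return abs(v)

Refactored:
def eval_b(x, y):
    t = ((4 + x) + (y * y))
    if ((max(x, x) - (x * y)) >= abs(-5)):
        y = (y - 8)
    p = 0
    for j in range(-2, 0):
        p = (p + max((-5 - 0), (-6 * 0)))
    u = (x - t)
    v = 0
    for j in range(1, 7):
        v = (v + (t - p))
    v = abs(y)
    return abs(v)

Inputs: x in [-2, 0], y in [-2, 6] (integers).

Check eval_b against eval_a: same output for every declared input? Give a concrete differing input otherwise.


These are not equivalent — on x=-1, y=6 the outputs split (6 vs 2).
eval_a: t = 39; ((max(x, x) - (x * y)) > abs(-5)) -> false; u = 0; [j=-2]; u = 0; [j=-1]; u = 0; v = 0; [j=1]; v = 39; [j=2]; v = 78; [j=3]; v = 117; [j=4]; v = 156; [j=5]; v = 195; [j=6]; v = 234; v = 6; return 6
eval_b: t = 39; ((max(x, x) - (x * y)) >= abs(-5)) -> true; y = -2; p = 0; [j=-2]; p = 0; [j=-1]; p = 0; u = -40; v = 0; [j=1]; v = 39; [j=2]; v = 78; [j=3]; v = 117; [j=4]; v = 156; [j=5]; v = 195; [j=6]; v = 234; v = 2; return 2
verdict: not equivalent; witness: x=-1, y=6


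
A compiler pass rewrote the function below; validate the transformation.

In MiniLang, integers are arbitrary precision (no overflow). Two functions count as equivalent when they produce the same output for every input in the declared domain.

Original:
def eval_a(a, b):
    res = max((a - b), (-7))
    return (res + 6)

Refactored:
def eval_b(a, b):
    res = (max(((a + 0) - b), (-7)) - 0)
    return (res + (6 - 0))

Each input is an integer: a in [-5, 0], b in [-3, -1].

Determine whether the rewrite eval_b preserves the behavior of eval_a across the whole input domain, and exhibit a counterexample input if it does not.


Side by side, the visible changes include: arithmetic usage differs, constant usage differs.
Spot check at a=0, b=-3 — eval_a: res = 3; return 9. eval_b: res = 3; return 9. Both give 9.
An exhaustive pass over the 18 declared inputs shows identical outputs.
verdict: equivalent


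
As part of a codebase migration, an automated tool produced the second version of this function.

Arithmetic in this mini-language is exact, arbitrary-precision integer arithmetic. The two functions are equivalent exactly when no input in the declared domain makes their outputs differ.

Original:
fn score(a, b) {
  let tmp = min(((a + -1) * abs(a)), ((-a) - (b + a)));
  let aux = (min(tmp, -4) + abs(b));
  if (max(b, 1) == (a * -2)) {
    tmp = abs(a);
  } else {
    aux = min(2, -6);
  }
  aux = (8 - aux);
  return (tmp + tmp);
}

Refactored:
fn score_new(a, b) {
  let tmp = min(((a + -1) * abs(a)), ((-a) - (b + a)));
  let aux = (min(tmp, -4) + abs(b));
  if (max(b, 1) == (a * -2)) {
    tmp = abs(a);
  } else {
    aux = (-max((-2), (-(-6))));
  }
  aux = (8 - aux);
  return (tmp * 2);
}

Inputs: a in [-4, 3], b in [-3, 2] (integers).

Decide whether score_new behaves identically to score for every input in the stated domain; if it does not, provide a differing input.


Although arithmetic usage differs, min/max/abs usage differs, constant usage differs, 48/48 inputs agree.
verdict: equivalent


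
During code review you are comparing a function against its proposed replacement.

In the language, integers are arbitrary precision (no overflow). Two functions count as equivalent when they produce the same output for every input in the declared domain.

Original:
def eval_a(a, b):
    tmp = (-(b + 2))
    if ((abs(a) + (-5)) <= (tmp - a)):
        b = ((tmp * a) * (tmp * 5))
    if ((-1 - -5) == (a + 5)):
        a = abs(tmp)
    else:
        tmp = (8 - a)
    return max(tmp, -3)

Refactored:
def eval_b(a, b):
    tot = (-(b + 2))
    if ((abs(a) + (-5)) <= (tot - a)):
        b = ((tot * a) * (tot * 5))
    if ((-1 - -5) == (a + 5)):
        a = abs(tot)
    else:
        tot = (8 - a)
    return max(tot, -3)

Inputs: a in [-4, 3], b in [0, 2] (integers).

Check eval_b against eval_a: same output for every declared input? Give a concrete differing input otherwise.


Although local variable names differ, 24/24 inputs agree.
verdict: equivalent


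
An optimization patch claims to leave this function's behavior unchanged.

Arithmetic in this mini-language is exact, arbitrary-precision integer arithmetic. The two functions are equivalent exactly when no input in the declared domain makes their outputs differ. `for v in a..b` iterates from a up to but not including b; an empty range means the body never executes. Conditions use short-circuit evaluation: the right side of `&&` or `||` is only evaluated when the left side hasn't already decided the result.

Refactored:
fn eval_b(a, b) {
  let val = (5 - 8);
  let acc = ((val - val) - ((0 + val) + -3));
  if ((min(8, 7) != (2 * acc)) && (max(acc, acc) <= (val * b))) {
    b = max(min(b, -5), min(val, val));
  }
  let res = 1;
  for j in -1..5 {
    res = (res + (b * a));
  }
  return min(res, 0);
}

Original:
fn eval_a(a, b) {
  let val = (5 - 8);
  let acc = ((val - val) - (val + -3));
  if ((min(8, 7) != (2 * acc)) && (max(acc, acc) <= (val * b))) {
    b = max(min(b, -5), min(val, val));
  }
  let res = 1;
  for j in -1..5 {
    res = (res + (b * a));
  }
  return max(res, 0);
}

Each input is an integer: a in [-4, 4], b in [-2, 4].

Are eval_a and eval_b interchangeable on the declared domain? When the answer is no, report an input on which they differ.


Not equivalent: a=-4, b=-2 separates them (73 vs 0).
eval_a: val becomes -3; next acc becomes 6; next ((min(8, 7) != (2 * acc)) && (max(acc, acc) <= (val * b))) evaluates to true; next b becomes -3; next res becomes 1; next at j=-1:; next res becomes 13; next at j=0:; next res becomes 25; next at j=1:; next res becomes 37; next at j=2:; next res becomes 49; next at j=3:; next res becomes 61; next at j=4:; next res becomes 73; next final value 73
eval_b: val becomes -3; next acc becomes 6; next ((min(8, 7) != (2 * acc)) && (max(acc, acc) <= (val * b))) evaluates to true; next b becomes -3; next res becomes 1; next at j=-1:; next res becomes 13; next at j=0:; next res becomes 25; next at j=1:; next res becomes 37; next at j=2:; next res becomes 49; next at j=3:; next res becomes 61; next at j=4:; next res becomes 73; next final value 0
verdict: not equivalent; witness: a=-4, b=-2


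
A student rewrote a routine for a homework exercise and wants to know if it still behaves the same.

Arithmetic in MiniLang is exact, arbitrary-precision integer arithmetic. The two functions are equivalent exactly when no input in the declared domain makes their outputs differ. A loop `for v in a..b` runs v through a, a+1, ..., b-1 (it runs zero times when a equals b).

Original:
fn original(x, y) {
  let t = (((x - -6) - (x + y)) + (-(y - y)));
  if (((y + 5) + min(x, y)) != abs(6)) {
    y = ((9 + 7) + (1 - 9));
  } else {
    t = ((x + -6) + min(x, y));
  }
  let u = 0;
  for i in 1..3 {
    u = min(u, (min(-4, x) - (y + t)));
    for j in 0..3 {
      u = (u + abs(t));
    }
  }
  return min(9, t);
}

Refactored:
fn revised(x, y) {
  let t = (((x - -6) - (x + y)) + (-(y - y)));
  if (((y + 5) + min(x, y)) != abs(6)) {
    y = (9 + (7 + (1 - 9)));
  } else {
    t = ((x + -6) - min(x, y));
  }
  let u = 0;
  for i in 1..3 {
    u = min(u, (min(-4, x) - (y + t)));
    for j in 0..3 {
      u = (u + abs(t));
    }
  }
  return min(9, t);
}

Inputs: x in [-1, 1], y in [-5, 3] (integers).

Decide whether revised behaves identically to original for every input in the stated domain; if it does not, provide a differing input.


Try x=-1, y=2.
original: t := 4 | (((y + 5) + min(x, y)) != abs(6)): false | t := -8 | u := 0 | iter i=1: | u := 0 | iter j=0: | u := 8 | iter j=1: | u := 16 | iter j=2: | u := 24 | iter i=2: | u := 2 | iter j=0: | u := 10 | iter j=1: | u := 18 | iter j=2: | u := 26 | result -8
revised: t := 4 | (((y + 5) + min(x, y)) != abs(6)): false | t := -6 | u := 0 | iter i=1: | u := 0 | iter j=0: | u := 6 | iter j=1: | u := 12 | iter j=2: | u := 18 | iter i=2: | u := 0 | iter j=0: | u := 6 | iter j=1: | u := 12 | iter j=2: | u := 18 | result -6
-8 != -6, so the rewrite changes behavior.
verdict: not equivalent; witness: x=-1, y=2


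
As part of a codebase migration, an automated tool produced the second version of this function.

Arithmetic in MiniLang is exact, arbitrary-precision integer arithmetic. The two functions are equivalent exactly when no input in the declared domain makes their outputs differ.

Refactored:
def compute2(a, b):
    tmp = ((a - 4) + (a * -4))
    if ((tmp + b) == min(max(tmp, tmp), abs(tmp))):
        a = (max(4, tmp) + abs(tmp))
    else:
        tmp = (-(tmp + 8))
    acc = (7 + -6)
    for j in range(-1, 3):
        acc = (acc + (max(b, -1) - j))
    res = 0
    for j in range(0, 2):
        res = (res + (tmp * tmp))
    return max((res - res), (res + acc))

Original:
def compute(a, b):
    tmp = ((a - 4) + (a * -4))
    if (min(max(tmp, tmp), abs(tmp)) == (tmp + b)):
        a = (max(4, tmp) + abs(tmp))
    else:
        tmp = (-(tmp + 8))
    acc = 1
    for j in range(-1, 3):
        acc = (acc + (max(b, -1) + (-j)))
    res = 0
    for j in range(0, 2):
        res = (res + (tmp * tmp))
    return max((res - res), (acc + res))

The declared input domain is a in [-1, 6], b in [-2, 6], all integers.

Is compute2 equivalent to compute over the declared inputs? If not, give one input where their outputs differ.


This is a faithful refactor — constant usage differs; and arithmetic usage differs, but the computed results match everywhere.
One worked example (a=5, b=1) — compute: tmp = -19; (min(max(tmp, tmp), abs(tmp)) == (tmp + b)) -> false; tmp = 11; acc = 1; [j=-1]; acc = 3; [j=0]; acc = 4; [j=1]; acc = 4; [j=2]; acc = 3; res = 0; [j=0]; res = 121; [j=1]; res = 242; return 245; compute2: tmp = -19; ((tmp + b) == min(max(tmp, tmp), abs(tmp))) -> false; tmp = 11; acc = 1; [j=-1]; acc = 3; [j=0]; acc = 4; [j=1]; acc = 4; [j=2]; acc = 3; res = 0; [j=0]; res = 121; [j=1]; res = 242; return 245; agreement on 245.
Every one of the 72 inputs gives matching results.
verdict: equivalent


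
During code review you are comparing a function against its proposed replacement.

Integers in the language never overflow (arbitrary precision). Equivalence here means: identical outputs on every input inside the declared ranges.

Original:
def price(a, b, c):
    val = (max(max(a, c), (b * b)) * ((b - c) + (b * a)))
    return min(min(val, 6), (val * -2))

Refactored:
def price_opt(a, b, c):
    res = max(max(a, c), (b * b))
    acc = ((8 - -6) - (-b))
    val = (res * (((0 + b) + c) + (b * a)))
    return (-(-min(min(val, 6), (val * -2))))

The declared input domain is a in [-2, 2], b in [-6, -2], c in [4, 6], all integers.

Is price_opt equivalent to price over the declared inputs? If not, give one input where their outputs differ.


On input a=-2, b=-6, c=4, price returns -144 while price_opt returns -720.
verdict: not equivalent; witness: a=-2, b=-6, c=4


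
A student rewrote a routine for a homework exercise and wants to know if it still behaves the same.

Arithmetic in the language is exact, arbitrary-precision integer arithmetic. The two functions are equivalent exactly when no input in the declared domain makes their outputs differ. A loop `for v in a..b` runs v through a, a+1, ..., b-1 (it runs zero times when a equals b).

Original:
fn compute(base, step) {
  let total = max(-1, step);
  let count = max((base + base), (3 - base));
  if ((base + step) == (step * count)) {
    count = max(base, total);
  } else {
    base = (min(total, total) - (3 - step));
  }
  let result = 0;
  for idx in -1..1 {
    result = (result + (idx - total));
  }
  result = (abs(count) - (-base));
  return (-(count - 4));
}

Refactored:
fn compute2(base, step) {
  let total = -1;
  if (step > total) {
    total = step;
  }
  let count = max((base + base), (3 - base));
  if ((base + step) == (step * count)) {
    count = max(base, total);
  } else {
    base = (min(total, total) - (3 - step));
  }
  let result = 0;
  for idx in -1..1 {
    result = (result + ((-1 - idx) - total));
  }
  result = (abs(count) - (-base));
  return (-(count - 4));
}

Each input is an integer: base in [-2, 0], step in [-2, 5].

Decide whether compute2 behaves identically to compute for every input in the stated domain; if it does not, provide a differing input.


Although constant usage differs, plus statement counts differ, plus arithmetic usage differs, plus branching structure differs, plus min/max/abs usage differs, plus comparison usage differs, 24/24 inputs agree.
verdict: equivalent


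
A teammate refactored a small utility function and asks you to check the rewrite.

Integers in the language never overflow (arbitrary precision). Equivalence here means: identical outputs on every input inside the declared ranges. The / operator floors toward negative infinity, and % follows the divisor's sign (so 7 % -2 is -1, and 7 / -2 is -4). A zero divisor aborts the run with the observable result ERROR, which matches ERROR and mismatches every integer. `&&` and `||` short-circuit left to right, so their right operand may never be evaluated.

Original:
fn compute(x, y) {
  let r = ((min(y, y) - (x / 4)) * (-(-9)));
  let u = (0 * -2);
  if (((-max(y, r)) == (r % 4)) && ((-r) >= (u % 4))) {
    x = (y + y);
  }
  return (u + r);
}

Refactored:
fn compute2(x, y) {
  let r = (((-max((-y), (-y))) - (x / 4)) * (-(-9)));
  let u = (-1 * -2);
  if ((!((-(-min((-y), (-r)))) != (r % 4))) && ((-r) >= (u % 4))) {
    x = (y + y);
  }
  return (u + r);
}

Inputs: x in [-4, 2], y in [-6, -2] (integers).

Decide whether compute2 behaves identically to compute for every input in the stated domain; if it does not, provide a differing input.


Take x=-4, y=-6.
compute: r = -45; u = 0; (((-max(y, r)) == (r % 4)) && ((-r) >= (u % 4))) -> false; return -45
compute2: r = -45; u = 2; ((!((-(-min((-y), (-r)))) != (r % 4))) && ((-r) >= (u % 4))) -> false; return -43
-45 and -43 differ, so these are not the same function on this domain.
verdict: not equivalent; witness: x=-4, y=-6


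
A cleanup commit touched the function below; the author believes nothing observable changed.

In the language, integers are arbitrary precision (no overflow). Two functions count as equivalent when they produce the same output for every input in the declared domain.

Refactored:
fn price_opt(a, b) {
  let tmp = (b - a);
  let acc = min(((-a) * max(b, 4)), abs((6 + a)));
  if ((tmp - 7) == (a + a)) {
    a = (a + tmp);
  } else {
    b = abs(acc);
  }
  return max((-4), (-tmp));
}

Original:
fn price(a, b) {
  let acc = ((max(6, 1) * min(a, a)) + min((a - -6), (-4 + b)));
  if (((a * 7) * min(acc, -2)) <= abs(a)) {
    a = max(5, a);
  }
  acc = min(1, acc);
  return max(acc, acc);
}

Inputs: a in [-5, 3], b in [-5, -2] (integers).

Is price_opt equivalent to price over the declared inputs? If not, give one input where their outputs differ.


There is a counterexample at a=-5, b=-5: -39 on one side, 0 on the other.
price: acc=-39, then (((a * 7) * min(acc, -2)) <= abs(a)) is false, then acc=-39, then returns -39
price_opt: tmp=0, then acc=1, then ((tmp - 7) == (a + a)) is false, then b=1, then returns 0
verdict: not equivalent; witness: a=-5, b=-5


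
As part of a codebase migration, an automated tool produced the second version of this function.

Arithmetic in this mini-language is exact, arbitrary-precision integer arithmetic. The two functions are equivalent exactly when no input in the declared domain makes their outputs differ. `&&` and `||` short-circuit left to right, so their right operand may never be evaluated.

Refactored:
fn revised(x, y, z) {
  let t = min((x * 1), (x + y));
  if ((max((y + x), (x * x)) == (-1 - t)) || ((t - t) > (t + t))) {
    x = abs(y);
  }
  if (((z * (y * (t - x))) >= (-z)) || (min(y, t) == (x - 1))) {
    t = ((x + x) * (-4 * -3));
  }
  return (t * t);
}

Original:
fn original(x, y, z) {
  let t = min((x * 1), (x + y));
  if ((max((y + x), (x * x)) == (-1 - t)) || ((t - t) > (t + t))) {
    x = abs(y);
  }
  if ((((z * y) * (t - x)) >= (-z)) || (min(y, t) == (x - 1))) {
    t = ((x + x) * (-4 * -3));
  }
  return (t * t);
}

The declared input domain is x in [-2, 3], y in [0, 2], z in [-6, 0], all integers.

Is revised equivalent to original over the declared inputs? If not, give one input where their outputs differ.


Equivalent — the differences include same computation, different form, yet no declared input distinguishes the two.
Tracing x=-2, y=1, z=-5: original: t becomes -2; next ((max((y + x), (x * x)) == (-1 - t)) || ((t - t) > (t + t))) evaluates to true; next x becomes 1; next ((((z * y) * (t - x)) >= (-z)) || (min(y, t) == (x - 1))) evaluates to true; next t becomes 24; next final value 576 | revised: t becomes -2; next ((max((y + x), (x * x)) == (-1 - t)) || ((t - t) > (t + t))) evaluates to true; next x becomes 1; next (((z * (y * (t - x))) >= (-z)) || (min(y, t) == (x - 1))) evaluates to true; next t becomes 24; next final value 576 — matching result 576.
An exhaustive pass over the 126 declared inputs shows identical outputs.
verdict: equivalent


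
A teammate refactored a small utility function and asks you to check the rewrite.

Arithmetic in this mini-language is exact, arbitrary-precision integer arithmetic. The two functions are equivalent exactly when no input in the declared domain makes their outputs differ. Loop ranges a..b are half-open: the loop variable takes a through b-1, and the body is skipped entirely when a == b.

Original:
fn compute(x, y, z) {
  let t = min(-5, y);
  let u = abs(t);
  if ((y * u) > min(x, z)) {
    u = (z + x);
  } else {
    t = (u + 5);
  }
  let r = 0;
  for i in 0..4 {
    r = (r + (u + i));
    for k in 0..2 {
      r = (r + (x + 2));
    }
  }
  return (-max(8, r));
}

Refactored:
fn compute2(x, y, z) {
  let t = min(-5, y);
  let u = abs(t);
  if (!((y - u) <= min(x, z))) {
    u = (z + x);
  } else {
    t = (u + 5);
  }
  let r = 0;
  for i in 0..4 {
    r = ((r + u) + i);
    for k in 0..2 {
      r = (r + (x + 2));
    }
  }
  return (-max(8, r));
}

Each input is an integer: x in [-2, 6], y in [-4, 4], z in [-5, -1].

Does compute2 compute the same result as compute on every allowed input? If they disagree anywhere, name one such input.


These are not equivalent — on x=-2, y=0, z=-5 the outputs split (-8 vs -26).
compute: t becomes -5; next u becomes 5; next ((y * u) > min(x, z)) evaluates to true; next u becomes -7; next r becomes 0; next at i=0:; next r becomes -7; next at k=0:; next r becomes -7; next at k=1:; next r becomes -7; next at i=1:; next r becomes -13; next at k=0:; next r becomes -13; next at k=1:; next r becomes -13; next at i=2:; next r becomes -18; next at k=0:; next r becomes -18; next at k=1:; next r becomes -18; next at i=3:; next r becomes -22; next at k=0:; next r becomes -22; next at k=1:; next r becomes -22; next final value -8
compute2: t becomes -5; next u becomes 5; next (!((y - u) <= min(x, z))) evaluates to false; next t becomes 10; next r becomes 0; next at i=0:; next r becomes 5; next at k=0:; next r becomes 5; next at k=1:; next r becomes 5; next at i=1:; next r becomes 11; next at k=0:; next r becomes 11; next at k=1:; next r becomes 11; next at i=2:; next r becomes 18; next at k=0:; next r becomes 18; next at k=1:; next r becomes 18; next at i=3:; next r becomes 26; next at k=0:; next r becomes 26; next at k=1:; next r becomes 26; next final value -26
verdict: not equivalent; witness: x=-2, y=0, z=-5
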